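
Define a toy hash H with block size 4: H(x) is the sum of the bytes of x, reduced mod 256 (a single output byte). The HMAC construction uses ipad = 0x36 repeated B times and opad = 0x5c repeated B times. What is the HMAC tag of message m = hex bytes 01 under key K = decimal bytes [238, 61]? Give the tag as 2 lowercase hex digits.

1b

Key decimal bytes [238, 61] = ee 3d is 2 bytes ≤ B = 4; zero-pad to 4 bytes: K' = ee 3d 00 00.
K' ⊕ ipad = d8 0b 36 36.  K' ⊕ opad = b2 61 5c 5c.
Inner input = (K'⊕ipad) ∥ m = d8 0b 36 36 ∥ 01.
Inner hash: sum = 216+11+54+54+1 = 336; mod 256 = 80 → 50.
Outer input = (K'⊕opad) ∥ inner = b2 61 5c 5c ∥ 50.
Outer hash (tag): sum = 178+97+92+92+80 = 539; mod 256 = 27 → 1b.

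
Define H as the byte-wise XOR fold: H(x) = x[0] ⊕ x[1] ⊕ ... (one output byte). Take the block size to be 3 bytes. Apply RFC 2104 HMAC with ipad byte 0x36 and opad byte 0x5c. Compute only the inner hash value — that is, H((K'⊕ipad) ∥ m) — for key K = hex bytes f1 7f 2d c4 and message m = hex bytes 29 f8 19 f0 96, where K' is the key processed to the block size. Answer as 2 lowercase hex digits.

Key hex bytes f1 7f 2d c4 is 4 bytes > B = 3, so hash it first: H(key) = 67, then zero-pad to 3 bytes: K' = 67 00 00.
K' ⊕ ipad = 51 36 36.
Inner input = 51 36 36 ∥ 29 f8 19 f0 96.
Inner hash: XOR 51⊕36⊕36⊕29⊕f8⊕19⊕f0⊕96 = ff.

ff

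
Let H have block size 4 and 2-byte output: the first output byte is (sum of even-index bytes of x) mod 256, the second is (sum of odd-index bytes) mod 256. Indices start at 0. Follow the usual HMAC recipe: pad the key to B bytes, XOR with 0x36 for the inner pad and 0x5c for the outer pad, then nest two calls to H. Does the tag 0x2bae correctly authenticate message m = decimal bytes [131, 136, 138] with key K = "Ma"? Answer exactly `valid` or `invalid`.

Key "Ma" = 4d 61 is 2 bytes ≤ B = 4; zero-pad to 4 bytes: K' = 4d 61 00 00.
K' ⊕ ipad = 7b 57 36 36; K' ⊕ opad = 11 3d 5c 5c.
Inner hash: even-index sum = 446 mod 256 = 190; odd-index sum = 277 mod 256 = 21 → be 15.
Outer hash (recomputed tag): even-index sum = 299 mod 256 = 43; odd-index sum = 174 mod 256 = 174 → 2b ae.
Recomputed tag = 2bae; claimed = 2bae → match.

valid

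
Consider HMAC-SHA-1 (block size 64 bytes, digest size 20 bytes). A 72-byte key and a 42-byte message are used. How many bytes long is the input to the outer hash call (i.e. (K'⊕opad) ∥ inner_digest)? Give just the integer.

84

Key is 72 > 64 bytes, so it is hashed to 20 bytes then zero-padded to 64: |K'| = 64.
Outer input = (K'⊕opad) ∥ H(inner) → 64 + 20 = 84 bytes.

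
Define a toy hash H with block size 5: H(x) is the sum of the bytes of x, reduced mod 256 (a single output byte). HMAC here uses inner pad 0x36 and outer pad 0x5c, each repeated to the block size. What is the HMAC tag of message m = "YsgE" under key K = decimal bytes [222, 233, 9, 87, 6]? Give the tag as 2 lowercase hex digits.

00

Key decimal bytes [222, 233, 9, 87, 6] = de e9 09 57 06 is exactly B = 5 bytes: K' = de e9 09 57 06.
K' ⊕ ipad = e8 df 3f 61 30.  K' ⊕ opad = 82 b5 55 0b 5a.
Inner input = (K'⊕ipad) ∥ m = e8 df 3f 61 30 ∥ 59 73 67 45.
Inner hash: sum = 232+223+63+97+48+89+115+103+69 = 1039; mod 256 = 15 → 0f.
Outer input = (K'⊕opad) ∥ inner = 82 b5 55 0b 5a ∥ 0f.
Outer hash (tag): sum = 130+181+85+11+90+15 = 512; mod 256 = 0 → 00.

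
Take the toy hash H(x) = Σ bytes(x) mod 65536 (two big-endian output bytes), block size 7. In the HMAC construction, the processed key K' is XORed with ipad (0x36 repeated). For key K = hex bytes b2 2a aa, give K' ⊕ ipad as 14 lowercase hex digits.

Key hex bytes b2 2a aa is 3 bytes ≤ B = 7; zero-pad to 7 bytes: K' = b2 2a aa 00 00 00 00.
XOR each byte with 0x36: b2⊕36=84, 2a⊕36=1c, aa⊕36=9c, 00⊕36=36, 00⊕36=36, 00⊕36=36, 00⊕36=36.

841c9c36363636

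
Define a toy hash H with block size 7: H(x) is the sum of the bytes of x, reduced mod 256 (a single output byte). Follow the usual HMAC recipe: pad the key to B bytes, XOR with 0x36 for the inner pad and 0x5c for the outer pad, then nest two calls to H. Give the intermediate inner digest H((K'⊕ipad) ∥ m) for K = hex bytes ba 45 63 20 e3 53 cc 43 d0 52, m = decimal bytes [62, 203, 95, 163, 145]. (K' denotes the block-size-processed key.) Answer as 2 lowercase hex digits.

Key hex bytes ba 45 63 20 e3 53 cc 43 d0 52 is 10 bytes > B = 7, so hash it first: H(key) = e9, then zero-pad to 7 bytes: K' = e9 00 00 00 00 00 00.
K' ⊕ ipad = df 36 36 36 36 36 36.
Inner input = df 36 36 36 36 36 36 ∥ 3e cb 5f a3 91.
Inner hash: sum = 223+54+54+54+54+54+54+62+203+95+163+145 = 1215; mod 256 = 191 → bf.

bf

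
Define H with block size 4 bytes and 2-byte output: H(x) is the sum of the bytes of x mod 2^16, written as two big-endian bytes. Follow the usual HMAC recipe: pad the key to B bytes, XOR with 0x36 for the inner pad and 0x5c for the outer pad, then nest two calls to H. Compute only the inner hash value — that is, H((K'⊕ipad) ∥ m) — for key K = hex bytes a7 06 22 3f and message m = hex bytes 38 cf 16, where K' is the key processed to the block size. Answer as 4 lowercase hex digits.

Key hex bytes a7 06 22 3f is exactly B = 4 bytes: K' = a7 06 22 3f.
K' ⊕ ipad = 91 30 14 09.
Inner input = 91 30 14 09 ∥ 38 cf 16.
Inner hash: sum = 145+48+20+9+56+207+22 = 507 → 01 fb.

01fb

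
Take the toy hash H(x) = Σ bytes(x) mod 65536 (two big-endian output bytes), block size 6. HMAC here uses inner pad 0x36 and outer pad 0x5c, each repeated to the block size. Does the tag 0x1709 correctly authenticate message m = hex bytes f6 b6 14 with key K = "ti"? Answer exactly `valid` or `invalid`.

invalid

Key "ti" = 74 69 is 2 bytes ≤ B = 6; zero-pad to 6 bytes: K' = 74 69 00 00 00 00.
K' ⊕ ipad = 42 5f 36 36 36 36; K' ⊕ opad = 28 35 5c 5c 5c 5c.
Inner hash: sum = 66+95+54+54+54+54+246+182+20 = 825 → 03 39.
Outer hash (recomputed tag): sum = 40+53+92+92+92+92+3+57 = 521 → 02 09.
Recomputed tag = 0209; claimed = 1709 → mismatch.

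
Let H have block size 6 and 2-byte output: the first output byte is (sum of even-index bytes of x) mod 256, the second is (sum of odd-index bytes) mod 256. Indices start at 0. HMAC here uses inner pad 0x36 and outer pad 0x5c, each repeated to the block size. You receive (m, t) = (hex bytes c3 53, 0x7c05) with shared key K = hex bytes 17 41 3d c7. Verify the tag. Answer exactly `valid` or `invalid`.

invalid

Key hex bytes 17 41 3d c7 is 4 bytes ≤ B = 6; zero-pad to 6 bytes: K' = 17 41 3d c7 00 00.
K' ⊕ ipad = 21 77 0b f1 36 36; K' ⊕ opad = 4b 1d 61 9b 5c 5c.
Inner hash: even-index sum = 293 mod 256 = 37; odd-index sum = 497 mod 256 = 241 → 25 f1.
Outer hash (recomputed tag): even-index sum = 301 mod 256 = 45; odd-index sum = 517 mod 256 = 5 → 2d 05.
Recomputed tag = 2d05; claimed = 7c05 → mismatch.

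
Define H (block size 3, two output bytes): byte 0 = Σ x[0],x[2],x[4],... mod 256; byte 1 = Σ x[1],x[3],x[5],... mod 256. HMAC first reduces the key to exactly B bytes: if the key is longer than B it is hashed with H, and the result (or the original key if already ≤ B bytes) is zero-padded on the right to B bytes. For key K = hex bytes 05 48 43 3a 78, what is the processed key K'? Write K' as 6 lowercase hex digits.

c08200

|K| = 5 > B = 3, so first hash the key.
H(K): even-index sum = 192 mod 256 = 192; odd-index sum = 130 mod 256 = 130 → c0 82.
Zero-pad H(K) = c0 82 to 3 bytes: K' = c0 82 00.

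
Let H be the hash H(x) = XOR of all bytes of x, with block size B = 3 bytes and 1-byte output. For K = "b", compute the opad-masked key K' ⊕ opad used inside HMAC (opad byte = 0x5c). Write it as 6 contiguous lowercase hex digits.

3e5c5c

Key "b" = 62 is 1 byte ≤ B = 3; zero-pad to 3 bytes: K' = 62 00 00.
XOR each byte with 0x5c: 62⊕5c=3e, 00⊕5c=5c, 00⊕5c=5c.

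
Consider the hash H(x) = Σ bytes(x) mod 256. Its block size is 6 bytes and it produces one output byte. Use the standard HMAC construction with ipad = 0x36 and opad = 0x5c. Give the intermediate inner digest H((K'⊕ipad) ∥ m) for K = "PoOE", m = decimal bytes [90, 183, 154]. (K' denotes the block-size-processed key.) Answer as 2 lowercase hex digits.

c2

Key "PoOE" = 50 6f 4f 45 is 4 bytes ≤ B = 6; zero-pad to 6 bytes: K' = 50 6f 4f 45 00 00.
K' ⊕ ipad = 66 59 79 73 36 36.
Inner input = 66 59 79 73 36 36 ∥ 5a b7 9a.
Inner hash: sum = 102+89+121+115+54+54+90+183+154 = 962; mod 256 = 194 → c2.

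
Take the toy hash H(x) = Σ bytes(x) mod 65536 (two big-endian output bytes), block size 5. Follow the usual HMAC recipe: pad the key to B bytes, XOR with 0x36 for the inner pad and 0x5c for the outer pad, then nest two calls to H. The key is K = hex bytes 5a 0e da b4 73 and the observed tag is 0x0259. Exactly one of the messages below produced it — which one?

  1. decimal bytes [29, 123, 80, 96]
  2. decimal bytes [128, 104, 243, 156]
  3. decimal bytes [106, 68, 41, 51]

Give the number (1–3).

Key hex bytes 5a 0e da b4 73 is exactly B = 5 bytes: K' = 5a 0e da b4 73.
K' ⊕ ipad = 6c 38 ec 82 45; K' ⊕ opad = 06 52 86 e8 2f.
m1: inner = H(6c 38 ec 82 45 1d 7b 50 60) = 03 9f; tag = H(06 52 86 e8 2f 03 9f) = 0297
m2: inner = H(6c 38 ec 82 45 80 68 f3 9c) = 04 ce; tag = H(06 52 86 e8 2f 04 ce) = 02c7
m3: inner = H(6c 38 ec 82 45 6a 44 29 33) = 03 61; tag = H(06 52 86 e8 2f 03 61) = 0259 ← matches

3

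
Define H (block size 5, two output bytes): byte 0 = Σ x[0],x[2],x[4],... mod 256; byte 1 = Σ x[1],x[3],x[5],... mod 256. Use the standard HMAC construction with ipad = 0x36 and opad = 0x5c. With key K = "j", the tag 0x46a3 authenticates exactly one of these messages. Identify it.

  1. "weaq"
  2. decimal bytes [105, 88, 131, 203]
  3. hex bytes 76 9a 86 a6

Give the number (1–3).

Key "j" = 6a is 1 byte ≤ B = 5; zero-pad to 5 bytes: K' = 6a 00 00 00 00.
K' ⊕ ipad = 5c 36 36 36 36; K' ⊕ opad = 36 5c 5c 5c 5c.
m1: inner = H(5c 36 36 36 36 77 65 61 71) = 9e 44; tag = H(36 5c 5c 5c 5c 9e 44) = 3256
m2: inner = H(5c 36 36 36 36 69 58 83 cb) = eb 58; tag = H(36 5c 5c 5c 5c eb 58) = 46a3 ← matches
m3: inner = H(5c 36 36 36 36 76 9a 86 a6) = 08 68; tag = H(36 5c 5c 5c 5c 08 68) = 56c0

2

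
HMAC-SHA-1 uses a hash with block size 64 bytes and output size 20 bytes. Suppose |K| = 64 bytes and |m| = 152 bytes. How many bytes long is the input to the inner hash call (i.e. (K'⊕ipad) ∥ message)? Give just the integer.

Key is 64 ≤ 64 bytes, zero-padded: |K'| = 64.
Inner input = (K'⊕ipad) ∥ m → 64 + 152 = 216 bytes.

216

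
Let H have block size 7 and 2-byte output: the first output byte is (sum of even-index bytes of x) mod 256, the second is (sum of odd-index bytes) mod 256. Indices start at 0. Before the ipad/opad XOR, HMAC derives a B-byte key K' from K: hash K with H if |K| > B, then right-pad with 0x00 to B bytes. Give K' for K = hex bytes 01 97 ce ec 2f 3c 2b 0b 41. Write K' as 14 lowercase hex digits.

|K| = 9 > B = 7, so first hash the key.
H(K): even-index sum = 362 mod 256 = 106; odd-index sum = 458 mod 256 = 202 → 6a ca.
Zero-pad H(K) = 6a ca to 7 bytes: K' = 6a ca 00 00 00 00 00.

6aca0000000000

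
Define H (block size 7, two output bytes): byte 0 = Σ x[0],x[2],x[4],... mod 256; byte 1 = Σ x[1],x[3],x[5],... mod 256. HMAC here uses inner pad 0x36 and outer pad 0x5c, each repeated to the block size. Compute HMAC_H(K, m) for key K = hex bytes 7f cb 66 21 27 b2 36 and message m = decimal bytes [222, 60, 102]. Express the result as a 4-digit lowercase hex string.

1ee8

Key hex bytes 7f cb 66 21 27 b2 36 is exactly B = 7 bytes: K' = 7f cb 66 21 27 b2 36.
K' ⊕ ipad = 49 fd 50 17 11 84 00.  K' ⊕ opad = 23 97 3a 7d 7b ee 6a.
Inner input = (K'⊕ipad) ∥ m = 49 fd 50 17 11 84 00 ∥ de 3c 66.
Inner hash: even-index sum = 230 mod 256 = 230; odd-index sum = 732 mod 256 = 220 → e6 dc.
Outer input = (K'⊕opad) ∥ inner = 23 97 3a 7d 7b ee 6a ∥ e6 dc.
Outer hash (tag): even-index sum = 542 mod 256 = 30; odd-index sum = 744 mod 256 = 232 → 1e e8.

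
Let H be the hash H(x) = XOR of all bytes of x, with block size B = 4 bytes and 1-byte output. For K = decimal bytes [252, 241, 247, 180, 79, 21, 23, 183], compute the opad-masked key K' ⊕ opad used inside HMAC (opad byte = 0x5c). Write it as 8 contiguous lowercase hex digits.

Key decimal bytes [252, 241, 247, 180, 79, 21, 23, 183] = fc f1 f7 b4 4f 15 17 b7 is 8 bytes > B = 4, so hash it first: H(key) = b4, then zero-pad to 4 bytes: K' = b4 00 00 00.
XOR each byte with 0x5c: b4⊕5c=e8, 00⊕5c=5c, 00⊕5c=5c, 00⊕5c=5c.

e85c5c5c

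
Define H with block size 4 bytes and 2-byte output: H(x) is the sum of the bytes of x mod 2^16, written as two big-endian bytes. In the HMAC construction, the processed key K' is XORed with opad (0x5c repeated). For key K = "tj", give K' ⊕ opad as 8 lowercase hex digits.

Key "tj" = 74 6a is 2 bytes ≤ B = 4; zero-pad to 4 bytes: K' = 74 6a 00 00.
XOR each byte with 0x5c: 74⊕5c=28, 6a⊕5c=36, 00⊕5c=5c, 00⊕5c=5c.

28365c5c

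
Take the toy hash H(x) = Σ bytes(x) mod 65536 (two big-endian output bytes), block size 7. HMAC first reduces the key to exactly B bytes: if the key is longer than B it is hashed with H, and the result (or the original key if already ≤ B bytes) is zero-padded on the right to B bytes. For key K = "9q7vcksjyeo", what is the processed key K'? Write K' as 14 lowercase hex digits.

044f0000000000

|K| = 11 > B = 7, so first hash the key.
H(K): sum = 57+113+55+118+99+107+115+106+121+101+111 = 1103 → 04 4f.
Zero-pad H(K) = 04 4f to 7 bytes: K' = 04 4f 00 00 00 00 00.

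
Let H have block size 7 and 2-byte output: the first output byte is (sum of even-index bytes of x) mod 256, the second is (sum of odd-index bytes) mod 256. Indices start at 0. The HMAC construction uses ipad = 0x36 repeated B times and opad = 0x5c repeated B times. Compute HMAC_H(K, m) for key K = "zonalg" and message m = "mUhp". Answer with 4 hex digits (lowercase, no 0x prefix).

Key "zonalg" = 7a 6f 6e 61 6c 67 is 6 bytes ≤ B = 7; zero-pad to 7 bytes: K' = 7a 6f 6e 61 6c 67 00.
K' ⊕ ipad = 4c 59 58 57 5a 51 36.  K' ⊕ opad = 26 33 32 3d 30 3b 5c.
Inner input = (K'⊕ipad) ∥ m = 4c 59 58 57 5a 51 36 ∥ 6d 55 68 70.
Inner hash: even-index sum = 505 mod 256 = 249; odd-index sum = 470 mod 256 = 214 → f9 d6.
Outer input = (K'⊕opad) ∥ inner = 26 33 32 3d 30 3b 5c ∥ f9 d6.
Outer hash (tag): even-index sum = 442 mod 256 = 186; odd-index sum = 420 mod 256 = 164 → ba a4.

baa4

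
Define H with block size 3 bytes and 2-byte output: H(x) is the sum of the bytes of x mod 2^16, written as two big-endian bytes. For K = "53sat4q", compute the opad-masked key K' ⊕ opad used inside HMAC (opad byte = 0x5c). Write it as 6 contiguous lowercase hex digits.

5e095c

Key "53sat4q" = 35 33 73 61 74 34 71 is 7 bytes > B = 3, so hash it first: H(key) = 02 55, then zero-pad to 3 bytes: K' = 02 55 00.
XOR each byte with 0x5c: 02⊕5c=5e, 55⊕5c=09, 00⊕5c=5c.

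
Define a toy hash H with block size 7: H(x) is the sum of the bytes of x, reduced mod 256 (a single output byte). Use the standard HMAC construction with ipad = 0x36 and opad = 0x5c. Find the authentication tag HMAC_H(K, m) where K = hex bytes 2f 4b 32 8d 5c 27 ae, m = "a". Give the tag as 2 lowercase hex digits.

Key hex bytes 2f 4b 32 8d 5c 27 ae is exactly B = 7 bytes: K' = 2f 4b 32 8d 5c 27 ae.
K' ⊕ ipad = 19 7d 04 bb 6a 11 98.  K' ⊕ opad = 73 17 6e d1 00 7b f2.
Inner input = (K'⊕ipad) ∥ m = 19 7d 04 bb 6a 11 98 ∥ 61.
Inner hash: sum = 25+125+4+187+106+17+152+97 = 713; mod 256 = 201 → c9.
Outer input = (K'⊕opad) ∥ inner = 73 17 6e d1 00 7b f2 ∥ c9.
Outer hash (tag): sum = 115+23+110+209+0+123+242+201 = 1023; mod 256 = 255 → ff.

ff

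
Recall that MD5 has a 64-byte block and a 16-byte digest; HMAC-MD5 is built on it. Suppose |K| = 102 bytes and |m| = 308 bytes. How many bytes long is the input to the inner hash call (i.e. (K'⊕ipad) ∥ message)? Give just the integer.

372

Key is 102 > 64 bytes, so it is hashed to 16 bytes then zero-padded to 64: |K'| = 64.
Inner input = (K'⊕ipad) ∥ m → 64 + 308 = 372 bytes.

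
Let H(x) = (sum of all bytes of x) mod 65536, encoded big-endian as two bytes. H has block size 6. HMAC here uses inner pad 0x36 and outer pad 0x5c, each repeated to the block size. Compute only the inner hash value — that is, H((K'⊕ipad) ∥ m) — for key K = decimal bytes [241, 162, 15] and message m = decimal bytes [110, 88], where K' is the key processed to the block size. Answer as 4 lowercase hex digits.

02fc

Key decimal bytes [241, 162, 15] = f1 a2 0f is 3 bytes ≤ B = 6; zero-pad to 6 bytes: K' = f1 a2 0f 00 00 00.
K' ⊕ ipad = c7 94 39 36 36 36.
Inner input = c7 94 39 36 36 36 ∥ 6e 58.
Inner hash: sum = 199+148+57+54+54+54+110+88 = 764 → 02 fc.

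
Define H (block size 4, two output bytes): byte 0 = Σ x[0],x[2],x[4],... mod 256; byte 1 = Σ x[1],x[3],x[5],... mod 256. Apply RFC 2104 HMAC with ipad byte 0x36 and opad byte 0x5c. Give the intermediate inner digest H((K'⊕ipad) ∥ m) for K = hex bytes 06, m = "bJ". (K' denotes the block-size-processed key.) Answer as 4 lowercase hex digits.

c8b6

Key hex bytes 06 is 1 byte ≤ B = 4; zero-pad to 4 bytes: K' = 06 00 00 00.
K' ⊕ ipad = 30 36 36 36.
Inner input = 30 36 36 36 ∥ 62 4a.
Inner hash: even-index sum = 200 mod 256 = 200; odd-index sum = 182 mod 256 = 182 → c8 b6.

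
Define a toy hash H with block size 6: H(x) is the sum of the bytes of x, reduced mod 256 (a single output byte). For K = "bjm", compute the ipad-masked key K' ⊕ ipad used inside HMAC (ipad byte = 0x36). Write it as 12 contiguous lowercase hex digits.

545c5b363636

Key "bjm" = 62 6a 6d is 3 bytes ≤ B = 6; zero-pad to 6 bytes: K' = 62 6a 6d 00 00 00.
XOR each byte with 0x36: 62⊕36=54, 6a⊕36=5c, 6d⊕36=5b, 00⊕36=36, 00⊕36=36, 00⊕36=36.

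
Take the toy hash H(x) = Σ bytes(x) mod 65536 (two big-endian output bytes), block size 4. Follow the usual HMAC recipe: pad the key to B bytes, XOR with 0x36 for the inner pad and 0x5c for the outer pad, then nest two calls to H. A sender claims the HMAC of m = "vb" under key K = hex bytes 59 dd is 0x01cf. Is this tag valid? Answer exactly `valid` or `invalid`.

invalid

Key hex bytes 59 dd is 2 bytes ≤ B = 4; zero-pad to 4 bytes: K' = 59 dd 00 00.
K' ⊕ ipad = 6f eb 36 36; K' ⊕ opad = 05 81 5c 5c.
Inner hash: sum = 111+235+54+54+118+98 = 670 → 02 9e.
Outer hash (recomputed tag): sum = 5+129+92+92+2+158 = 478 → 01 de.
Recomputed tag = 01de; claimed = 01cf → mismatch.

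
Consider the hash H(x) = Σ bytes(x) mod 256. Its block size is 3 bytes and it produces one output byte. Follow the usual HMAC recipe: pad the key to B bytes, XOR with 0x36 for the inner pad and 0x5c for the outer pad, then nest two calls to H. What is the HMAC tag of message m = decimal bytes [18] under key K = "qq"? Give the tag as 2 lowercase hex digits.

8c

Key "qq" = 71 71 is 2 bytes ≤ B = 3; zero-pad to 3 bytes: K' = 71 71 00.
K' ⊕ ipad = 47 47 36.  K' ⊕ opad = 2d 2d 5c.
Inner input = (K'⊕ipad) ∥ m = 47 47 36 ∥ 12.
Inner hash: sum = 71+71+54+18 = 214 → d6.
Outer input = (K'⊕opad) ∥ inner = 2d 2d 5c ∥ d6.
Outer hash (tag): sum = 45+45+92+214 = 396; mod 256 = 140 → 8c.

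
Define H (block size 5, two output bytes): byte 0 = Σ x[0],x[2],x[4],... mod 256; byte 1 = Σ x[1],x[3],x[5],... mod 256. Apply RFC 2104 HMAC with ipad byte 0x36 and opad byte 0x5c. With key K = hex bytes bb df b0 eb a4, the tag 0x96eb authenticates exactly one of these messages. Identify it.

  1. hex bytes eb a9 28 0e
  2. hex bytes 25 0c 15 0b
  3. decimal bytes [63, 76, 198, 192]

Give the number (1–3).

3

Key hex bytes bb df b0 eb a4 is exactly B = 5 bytes: K' = bb df b0 eb a4.
K' ⊕ ipad = 8d e9 86 dd 92; K' ⊕ opad = e7 83 ec b7 f8.
m1: inner = H(8d e9 86 dd 92 eb a9 28 0e) = 5c d9; tag = H(e7 83 ec b7 f8 5c d9) = a496
m2: inner = H(8d e9 86 dd 92 25 0c 15 0b) = bc 00; tag = H(e7 83 ec b7 f8 bc 00) = cbf6
m3: inner = H(8d e9 86 dd 92 3f 4c c6 c0) = b1 cb; tag = H(e7 83 ec b7 f8 b1 cb) = 96eb ← matches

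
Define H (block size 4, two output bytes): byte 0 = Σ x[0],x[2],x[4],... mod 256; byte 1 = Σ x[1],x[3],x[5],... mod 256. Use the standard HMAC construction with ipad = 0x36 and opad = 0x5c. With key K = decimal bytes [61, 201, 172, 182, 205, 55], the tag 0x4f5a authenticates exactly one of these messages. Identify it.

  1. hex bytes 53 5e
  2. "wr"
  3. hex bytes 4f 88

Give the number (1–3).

1

Key decimal bytes [61, 201, 172, 182, 205, 55] = 3d c9 ac b6 cd 37 is 6 bytes > B = 4, so hash it first: H(key) = b6 b6, then zero-pad to 4 bytes: K' = b6 b6 00 00.
K' ⊕ ipad = 80 80 36 36; K' ⊕ opad = ea ea 5c 5c.
m1: inner = H(80 80 36 36 53 5e) = 09 14; tag = H(ea ea 5c 5c 09 14) = 4f5a ← matches
m2: inner = H(80 80 36 36 77 72) = 2d 28; tag = H(ea ea 5c 5c 2d 28) = 736e
m3: inner = H(80 80 36 36 4f 88) = 05 3e; tag = H(ea ea 5c 5c 05 3e) = 4b84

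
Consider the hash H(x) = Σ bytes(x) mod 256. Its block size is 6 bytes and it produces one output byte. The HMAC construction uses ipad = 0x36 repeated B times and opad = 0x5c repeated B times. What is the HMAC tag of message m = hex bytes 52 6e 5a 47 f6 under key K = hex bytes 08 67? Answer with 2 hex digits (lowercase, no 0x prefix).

bd

Key hex bytes 08 67 is 2 bytes ≤ B = 6; zero-pad to 6 bytes: K' = 08 67 00 00 00 00.
K' ⊕ ipad = 3e 51 36 36 36 36.  K' ⊕ opad = 54 3b 5c 5c 5c 5c.
Inner input = (K'⊕ipad) ∥ m = 3e 51 36 36 36 36 ∥ 52 6e 5a 47 f6.
Inner hash: sum = 62+81+54+54+54+54+82+110+90+71+246 = 958; mod 256 = 190 → be.
Outer input = (K'⊕opad) ∥ inner = 54 3b 5c 5c 5c 5c ∥ be.
Outer hash (tag): sum = 84+59+92+92+92+92+190 = 701; mod 256 = 189 → bd.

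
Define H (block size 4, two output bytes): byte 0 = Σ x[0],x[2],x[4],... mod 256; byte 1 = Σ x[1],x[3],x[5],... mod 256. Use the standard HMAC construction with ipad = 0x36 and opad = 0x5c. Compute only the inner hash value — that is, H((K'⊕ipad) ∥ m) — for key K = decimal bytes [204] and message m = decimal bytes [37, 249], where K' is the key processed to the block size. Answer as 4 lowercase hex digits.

Key decimal bytes [204] = cc is 1 byte ≤ B = 4; zero-pad to 4 bytes: K' = cc 00 00 00.
K' ⊕ ipad = fa 36 36 36.
Inner input = fa 36 36 36 ∥ 25 f9.
Inner hash: even-index sum = 341 mod 256 = 85; odd-index sum = 357 mod 256 = 101 → 55 65.

5565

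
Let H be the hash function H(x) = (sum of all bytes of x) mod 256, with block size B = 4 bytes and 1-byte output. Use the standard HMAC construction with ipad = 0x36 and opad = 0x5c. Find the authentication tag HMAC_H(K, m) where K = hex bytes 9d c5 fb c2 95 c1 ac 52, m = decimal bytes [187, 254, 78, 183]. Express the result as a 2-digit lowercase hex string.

Key hex bytes 9d c5 fb c2 95 c1 ac 52 is 8 bytes > B = 4, so hash it first: H(key) = 73, then zero-pad to 4 bytes: K' = 73 00 00 00.
K' ⊕ ipad = 45 36 36 36.  K' ⊕ opad = 2f 5c 5c 5c.
Inner input = (K'⊕ipad) ∥ m = 45 36 36 36 ∥ bb fe 4e b7.
Inner hash: sum = 69+54+54+54+187+254+78+183 = 933; mod 256 = 165 → a5.
Outer input = (K'⊕opad) ∥ inner = 2f 5c 5c 5c ∥ a5.
Outer hash (tag): sum = 47+92+92+92+165 = 488; mod 256 = 232 → e8.

e8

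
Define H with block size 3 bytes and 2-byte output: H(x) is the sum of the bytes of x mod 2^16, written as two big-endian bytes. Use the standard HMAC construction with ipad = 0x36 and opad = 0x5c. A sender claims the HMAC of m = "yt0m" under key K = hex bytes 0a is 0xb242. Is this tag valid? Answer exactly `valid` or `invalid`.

invalid

Key hex bytes 0a is 1 byte ≤ B = 3; zero-pad to 3 bytes: K' = 0a 00 00.
K' ⊕ ipad = 3c 36 36; K' ⊕ opad = 56 5c 5c.
Inner hash: sum = 60+54+54+121+116+48+109 = 562 → 02 32.
Outer hash (recomputed tag): sum = 86+92+92+2+50 = 322 → 01 42.
Recomputed tag = 0142; claimed = b242 → mismatch.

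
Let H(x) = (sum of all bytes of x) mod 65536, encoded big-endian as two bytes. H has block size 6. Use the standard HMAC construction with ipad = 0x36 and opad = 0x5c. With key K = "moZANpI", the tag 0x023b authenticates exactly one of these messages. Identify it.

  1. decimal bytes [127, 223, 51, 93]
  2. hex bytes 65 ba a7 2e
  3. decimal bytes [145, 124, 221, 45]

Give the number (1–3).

2

Key "moZANpI" = 6d 6f 5a 41 4e 70 49 is 7 bytes > B = 6, so hash it first: H(key) = 02 7e, then zero-pad to 6 bytes: K' = 02 7e 00 00 00 00.
K' ⊕ ipad = 34 48 36 36 36 36; K' ⊕ opad = 5e 22 5c 5c 5c 5c.
m1: inner = H(34 48 36 36 36 36 7f df 33 5d) = 03 42; tag = H(5e 22 5c 5c 5c 5c 03 42) = 0235
m2: inner = H(34 48 36 36 36 36 65 ba a7 2e) = 03 48; tag = H(5e 22 5c 5c 5c 5c 03 48) = 023b ← matches
m3: inner = H(34 48 36 36 36 36 91 7c dd 2d) = 03 6b; tag = H(5e 22 5c 5c 5c 5c 03 6b) = 025e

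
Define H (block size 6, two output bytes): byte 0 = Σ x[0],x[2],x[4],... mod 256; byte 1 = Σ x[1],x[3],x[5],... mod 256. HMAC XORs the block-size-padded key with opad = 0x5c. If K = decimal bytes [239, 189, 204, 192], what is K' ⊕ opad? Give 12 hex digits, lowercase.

b3e1909c5c5c

Key decimal bytes [239, 189, 204, 192] = ef bd cc c0 is 4 bytes ≤ B = 6; zero-pad to 6 bytes: K' = ef bd cc c0 00 00.
XOR each byte with 0x5c: ef⊕5c=b3, bd⊕5c=e1, cc⊕5c=90, c0⊕5c=9c, 00⊕5c=5c, 00⊕5c=5c.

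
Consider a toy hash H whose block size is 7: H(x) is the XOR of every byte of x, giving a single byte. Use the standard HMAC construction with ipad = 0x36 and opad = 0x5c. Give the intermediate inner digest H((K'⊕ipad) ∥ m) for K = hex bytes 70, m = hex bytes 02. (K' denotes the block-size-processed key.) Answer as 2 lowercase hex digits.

44

Key hex bytes 70 is 1 byte ≤ B = 7; zero-pad to 7 bytes: K' = 70 00 00 00 00 00 00.
K' ⊕ ipad = 46 36 36 36 36 36 36.
Inner input = 46 36 36 36 36 36 36 ∥ 02.
Inner hash: XOR 46⊕36⊕36⊕36⊕36⊕36⊕36⊕02 = 44.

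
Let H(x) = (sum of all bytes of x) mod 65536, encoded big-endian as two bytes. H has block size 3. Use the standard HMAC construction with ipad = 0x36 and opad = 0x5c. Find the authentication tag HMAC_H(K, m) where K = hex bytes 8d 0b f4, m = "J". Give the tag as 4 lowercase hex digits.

Key hex bytes 8d 0b f4 is exactly B = 3 bytes: K' = 8d 0b f4.
K' ⊕ ipad = bb 3d c2.  K' ⊕ opad = d1 57 a8.
Inner input = (K'⊕ipad) ∥ m = bb 3d c2 ∥ 4a.
Inner hash: sum = 187+61+194+74 = 516 → 02 04.
Outer input = (K'⊕opad) ∥ inner = d1 57 a8 ∥ 02 04.
Outer hash (tag): sum = 209+87+168+2+4 = 470 → 01 d6.

01d6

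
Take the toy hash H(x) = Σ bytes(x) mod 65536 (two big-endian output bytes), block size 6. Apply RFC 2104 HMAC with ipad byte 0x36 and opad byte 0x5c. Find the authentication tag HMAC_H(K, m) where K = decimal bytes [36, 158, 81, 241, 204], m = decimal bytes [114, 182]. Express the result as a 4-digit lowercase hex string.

Key decimal bytes [36, 158, 81, 241, 204] = 24 9e 51 f1 cc is 5 bytes ≤ B = 6; zero-pad to 6 bytes: K' = 24 9e 51 f1 cc 00.
K' ⊕ ipad = 12 a8 67 c7 fa 36.  K' ⊕ opad = 78 c2 0d ad 90 5c.
Inner input = (K'⊕ipad) ∥ m = 12 a8 67 c7 fa 36 ∥ 72 b6.
Inner hash: sum = 18+168+103+199+250+54+114+182 = 1088 → 04 40.
Outer input = (K'⊕opad) ∥ inner = 78 c2 0d ad 90 5c ∥ 04 40.
Outer hash (tag): sum = 120+194+13+173+144+92+4+64 = 804 → 03 24.

0324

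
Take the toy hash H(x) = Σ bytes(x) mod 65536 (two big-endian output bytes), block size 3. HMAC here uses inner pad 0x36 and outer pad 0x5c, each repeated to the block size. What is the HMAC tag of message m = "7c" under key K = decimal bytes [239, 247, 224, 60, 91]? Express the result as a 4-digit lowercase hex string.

Key decimal bytes [239, 247, 224, 60, 91] = ef f7 e0 3c 5b is 5 bytes > B = 3, so hash it first: H(key) = 03 5d, then zero-pad to 3 bytes: K' = 03 5d 00.
K' ⊕ ipad = 35 6b 36.  K' ⊕ opad = 5f 01 5c.
Inner input = (K'⊕ipad) ∥ m = 35 6b 36 ∥ 37 63.
Inner hash: sum = 53+107+54+55+99 = 368 → 01 70.
Outer input = (K'⊕opad) ∥ inner = 5f 01 5c ∥ 01 70.
Outer hash (tag): sum = 95+1+92+1+112 = 301 → 01 2d.

012d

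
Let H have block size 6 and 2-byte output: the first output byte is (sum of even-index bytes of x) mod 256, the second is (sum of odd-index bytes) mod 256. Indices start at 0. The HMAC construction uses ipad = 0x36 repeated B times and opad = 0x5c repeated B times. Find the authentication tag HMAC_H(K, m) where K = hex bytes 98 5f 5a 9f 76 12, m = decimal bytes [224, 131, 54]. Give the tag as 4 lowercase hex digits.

64cd

Key hex bytes 98 5f 5a 9f 76 12 is exactly B = 6 bytes: K' = 98 5f 5a 9f 76 12.
K' ⊕ ipad = ae 69 6c a9 40 24.  K' ⊕ opad = c4 03 06 c3 2a 4e.
Inner input = (K'⊕ipad) ∥ m = ae 69 6c a9 40 24 ∥ e0 83 36.
Inner hash: even-index sum = 624 mod 256 = 112; odd-index sum = 441 mod 256 = 185 → 70 b9.
Outer input = (K'⊕opad) ∥ inner = c4 03 06 c3 2a 4e ∥ 70 b9.
Outer hash (tag): even-index sum = 356 mod 256 = 100; odd-index sum = 461 mod 256 = 205 → 64 cd.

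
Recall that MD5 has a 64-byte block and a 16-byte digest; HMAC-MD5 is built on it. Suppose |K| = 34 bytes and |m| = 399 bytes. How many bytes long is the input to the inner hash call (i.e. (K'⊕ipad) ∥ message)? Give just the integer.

Key is 34 ≤ 64 bytes, zero-padded: |K'| = 64.
Inner input = (K'⊕ipad) ∥ m → 64 + 399 = 463 bytes.

463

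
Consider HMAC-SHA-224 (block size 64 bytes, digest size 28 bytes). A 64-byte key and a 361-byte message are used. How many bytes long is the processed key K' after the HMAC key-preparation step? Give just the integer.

Key is 64 ≤ 64 bytes, zero-padded: |K'| = 64.

64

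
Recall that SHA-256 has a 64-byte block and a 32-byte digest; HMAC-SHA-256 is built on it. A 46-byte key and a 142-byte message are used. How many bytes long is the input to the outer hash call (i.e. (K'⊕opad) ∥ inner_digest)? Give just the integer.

Key is 46 ≤ 64 bytes, zero-padded: |K'| = 64.
Outer input = (K'⊕opad) ∥ H(inner) → 64 + 32 = 96 bytes.

96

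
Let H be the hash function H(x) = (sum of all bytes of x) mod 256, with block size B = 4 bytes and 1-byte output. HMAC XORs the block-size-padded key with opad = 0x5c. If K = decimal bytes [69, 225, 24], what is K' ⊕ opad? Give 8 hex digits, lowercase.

Key decimal bytes [69, 225, 24] = 45 e1 18 is 3 bytes ≤ B = 4; zero-pad to 4 bytes: K' = 45 e1 18 00.
XOR each byte with 0x5c: 45⊕5c=19, e1⊕5c=bd, 18⊕5c=44, 00⊕5c=5c.

19bd445c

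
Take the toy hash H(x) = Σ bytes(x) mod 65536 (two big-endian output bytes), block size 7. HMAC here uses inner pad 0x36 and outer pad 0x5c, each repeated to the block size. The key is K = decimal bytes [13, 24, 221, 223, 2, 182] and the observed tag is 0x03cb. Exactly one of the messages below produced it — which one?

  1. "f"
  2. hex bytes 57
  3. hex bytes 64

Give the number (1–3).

Key decimal bytes [13, 24, 221, 223, 2, 182] = 0d 18 dd df 02 b6 is 6 bytes ≤ B = 7; zero-pad to 7 bytes: K' = 0d 18 dd df 02 b6 00.
K' ⊕ ipad = 3b 2e eb e9 34 80 36; K' ⊕ opad = 51 44 81 83 5e ea 5c.
m1: inner = H(3b 2e eb e9 34 80 36 66) = 03 8d; tag = H(51 44 81 83 5e ea 5c 03 8d) = 03cd
m2: inner = H(3b 2e eb e9 34 80 36 57) = 03 7e; tag = H(51 44 81 83 5e ea 5c 03 7e) = 03be
m3: inner = H(3b 2e eb e9 34 80 36 64) = 03 8b; tag = H(51 44 81 83 5e ea 5c 03 8b) = 03cb ← matches

3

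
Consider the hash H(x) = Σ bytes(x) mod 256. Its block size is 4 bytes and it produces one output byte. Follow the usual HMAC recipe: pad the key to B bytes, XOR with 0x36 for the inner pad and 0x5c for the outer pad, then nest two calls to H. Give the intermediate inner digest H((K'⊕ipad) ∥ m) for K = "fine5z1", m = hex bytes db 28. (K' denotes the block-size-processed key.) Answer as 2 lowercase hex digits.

Key "fine5z1" = 66 69 6e 65 35 7a 31 is 7 bytes > B = 4, so hash it first: H(key) = 82, then zero-pad to 4 bytes: K' = 82 00 00 00.
K' ⊕ ipad = b4 36 36 36.
Inner input = b4 36 36 36 ∥ db 28.
Inner hash: sum = 180+54+54+54+219+40 = 601; mod 256 = 89 → 59.

59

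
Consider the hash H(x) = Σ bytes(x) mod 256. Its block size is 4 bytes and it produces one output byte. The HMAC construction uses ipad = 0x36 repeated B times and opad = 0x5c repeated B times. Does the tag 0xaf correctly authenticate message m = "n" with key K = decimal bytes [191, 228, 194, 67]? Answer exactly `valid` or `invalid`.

invalid

Key decimal bytes [191, 228, 194, 67] = bf e4 c2 43 is exactly B = 4 bytes: K' = bf e4 c2 43.
K' ⊕ ipad = 89 d2 f4 75; K' ⊕ opad = e3 b8 9e 1f.
Inner hash: sum = 137+210+244+117+110 = 818; mod 256 = 50 → 32.
Outer hash (recomputed tag): sum = 227+184+158+31+50 = 650; mod 256 = 138 → 8a.
Recomputed tag = 8a; claimed = af → mismatch.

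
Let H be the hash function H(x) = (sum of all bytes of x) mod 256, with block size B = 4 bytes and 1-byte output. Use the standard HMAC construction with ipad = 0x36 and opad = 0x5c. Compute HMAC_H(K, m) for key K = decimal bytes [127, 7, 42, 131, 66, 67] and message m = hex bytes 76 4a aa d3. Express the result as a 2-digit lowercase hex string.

65

Key decimal bytes [127, 7, 42, 131, 66, 67] = 7f 07 2a 83 42 43 is 6 bytes > B = 4, so hash it first: H(key) = b8, then zero-pad to 4 bytes: K' = b8 00 00 00.
K' ⊕ ipad = 8e 36 36 36.  K' ⊕ opad = e4 5c 5c 5c.
Inner input = (K'⊕ipad) ∥ m = 8e 36 36 36 ∥ 76 4a aa d3.
Inner hash: sum = 142+54+54+54+118+74+170+211 = 877; mod 256 = 109 → 6d.
Outer input = (K'⊕opad) ∥ inner = e4 5c 5c 5c ∥ 6d.
Outer hash (tag): sum = 228+92+92+92+109 = 613; mod 256 = 101 → 65.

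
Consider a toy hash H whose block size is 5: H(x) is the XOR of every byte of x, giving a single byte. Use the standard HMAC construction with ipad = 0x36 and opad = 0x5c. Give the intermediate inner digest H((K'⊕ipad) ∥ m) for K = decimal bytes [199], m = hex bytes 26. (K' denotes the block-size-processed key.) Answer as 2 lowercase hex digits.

d7

Key decimal bytes [199] = c7 is 1 byte ≤ B = 5; zero-pad to 5 bytes: K' = c7 00 00 00 00.
K' ⊕ ipad = f1 36 36 36 36.
Inner input = f1 36 36 36 36 ∥ 26.
Inner hash: XOR f1⊕36⊕36⊕36⊕36⊕26 = d7.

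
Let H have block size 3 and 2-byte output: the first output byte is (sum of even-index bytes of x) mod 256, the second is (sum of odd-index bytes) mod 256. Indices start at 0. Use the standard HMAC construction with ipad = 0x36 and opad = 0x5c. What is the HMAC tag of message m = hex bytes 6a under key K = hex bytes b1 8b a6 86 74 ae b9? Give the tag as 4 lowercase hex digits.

27cb

Key hex bytes b1 8b a6 86 74 ae b9 is 7 bytes > B = 3, so hash it first: H(key) = 84 bf, then zero-pad to 3 bytes: K' = 84 bf 00.
K' ⊕ ipad = b2 89 36.  K' ⊕ opad = d8 e3 5c.
Inner input = (K'⊕ipad) ∥ m = b2 89 36 ∥ 6a.
Inner hash: even-index sum = 232 mod 256 = 232; odd-index sum = 243 mod 256 = 243 → e8 f3.
Outer input = (K'⊕opad) ∥ inner = d8 e3 5c ∥ e8 f3.
Outer hash (tag): even-index sum = 551 mod 256 = 39; odd-index sum = 459 mod 256 = 203 → 27 cb.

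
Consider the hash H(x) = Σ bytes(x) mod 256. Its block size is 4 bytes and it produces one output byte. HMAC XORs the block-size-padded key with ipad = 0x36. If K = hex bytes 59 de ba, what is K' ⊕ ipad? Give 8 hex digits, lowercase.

Key hex bytes 59 de ba is 3 bytes ≤ B = 4; zero-pad to 4 bytes: K' = 59 de ba 00.
XOR each byte with 0x36: 59⊕36=6f, de⊕36=e8, ba⊕36=8c, 00⊕36=36.

6fe88c36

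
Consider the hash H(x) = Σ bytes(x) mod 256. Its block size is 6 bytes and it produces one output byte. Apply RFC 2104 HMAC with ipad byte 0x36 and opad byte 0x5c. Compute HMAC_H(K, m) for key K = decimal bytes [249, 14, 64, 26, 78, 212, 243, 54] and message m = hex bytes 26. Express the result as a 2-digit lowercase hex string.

8a

Key decimal bytes [249, 14, 64, 26, 78, 212, 243, 54] = f9 0e 40 1a 4e d4 f3 36 is 8 bytes > B = 6, so hash it first: H(key) = ac, then zero-pad to 6 bytes: K' = ac 00 00 00 00 00.
K' ⊕ ipad = 9a 36 36 36 36 36.  K' ⊕ opad = f0 5c 5c 5c 5c 5c.
Inner input = (K'⊕ipad) ∥ m = 9a 36 36 36 36 36 ∥ 26.
Inner hash: sum = 154+54+54+54+54+54+38 = 462; mod 256 = 206 → ce.
Outer input = (K'⊕opad) ∥ inner = f0 5c 5c 5c 5c 5c ∥ ce.
Outer hash (tag): sum = 240+92+92+92+92+92+206 = 906; mod 256 = 138 → 8a.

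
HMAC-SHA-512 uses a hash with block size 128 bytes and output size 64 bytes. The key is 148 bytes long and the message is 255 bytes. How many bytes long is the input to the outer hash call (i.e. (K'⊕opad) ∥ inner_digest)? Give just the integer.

Key is 148 > 128 bytes, so it is hashed to 64 bytes then zero-padded to 128: |K'| = 128.
Outer input = (K'⊕opad) ∥ H(inner) → 128 + 64 = 192 bytes.

192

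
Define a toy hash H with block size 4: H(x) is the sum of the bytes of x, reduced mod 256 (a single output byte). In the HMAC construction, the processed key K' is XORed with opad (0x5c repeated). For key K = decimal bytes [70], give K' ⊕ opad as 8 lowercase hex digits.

Key decimal bytes [70] = 46 is 1 byte ≤ B = 4; zero-pad to 4 bytes: K' = 46 00 00 00.
XOR each byte with 0x5c: 46⊕5c=1a, 00⊕5c=5c, 00⊕5c=5c, 00⊕5c=5c.

1a5c5c5c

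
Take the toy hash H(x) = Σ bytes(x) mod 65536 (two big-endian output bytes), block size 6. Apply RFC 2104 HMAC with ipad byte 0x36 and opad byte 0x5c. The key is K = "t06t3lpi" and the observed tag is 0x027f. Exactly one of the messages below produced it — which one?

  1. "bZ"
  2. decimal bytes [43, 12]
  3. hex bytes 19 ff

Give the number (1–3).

3

Key "t06t3lpi" = 74 30 36 74 33 6c 70 69 is 8 bytes > B = 6, so hash it first: H(key) = 02 c6, then zero-pad to 6 bytes: K' = 02 c6 00 00 00 00.
K' ⊕ ipad = 34 f0 36 36 36 36; K' ⊕ opad = 5e 9a 5c 5c 5c 5c.
m1: inner = H(34 f0 36 36 36 36 62 5a) = 02 b8; tag = H(5e 9a 5c 5c 5c 5c 02 b8) = 0322
m2: inner = H(34 f0 36 36 36 36 2b 0c) = 02 33; tag = H(5e 9a 5c 5c 5c 5c 02 33) = 029d
m3: inner = H(34 f0 36 36 36 36 19 ff) = 03 14; tag = H(5e 9a 5c 5c 5c 5c 03 14) = 027f ← matches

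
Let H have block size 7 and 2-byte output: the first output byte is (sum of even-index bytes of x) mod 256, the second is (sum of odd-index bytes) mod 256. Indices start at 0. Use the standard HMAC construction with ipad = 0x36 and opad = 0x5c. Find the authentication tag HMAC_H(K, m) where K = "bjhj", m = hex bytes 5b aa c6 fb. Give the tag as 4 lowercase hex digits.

398b

Key "bjhj" = 62 6a 68 6a is 4 bytes ≤ B = 7; zero-pad to 7 bytes: K' = 62 6a 68 6a 00 00 00.
K' ⊕ ipad = 54 5c 5e 5c 36 36 36.  K' ⊕ opad = 3e 36 34 36 5c 5c 5c.
Inner input = (K'⊕ipad) ∥ m = 54 5c 5e 5c 36 36 36 ∥ 5b aa c6 fb.
Inner hash: even-index sum = 707 mod 256 = 195; odd-index sum = 527 mod 256 = 15 → c3 0f.
Outer input = (K'⊕opad) ∥ inner = 3e 36 34 36 5c 5c 5c ∥ c3 0f.
Outer hash (tag): even-index sum = 313 mod 256 = 57; odd-index sum = 395 mod 256 = 139 → 39 8b.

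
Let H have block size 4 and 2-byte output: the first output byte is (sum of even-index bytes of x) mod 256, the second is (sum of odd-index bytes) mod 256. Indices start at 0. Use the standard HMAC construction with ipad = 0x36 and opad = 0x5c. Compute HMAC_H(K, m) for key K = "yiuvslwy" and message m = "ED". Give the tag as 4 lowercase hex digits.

Key "yiuvslwy" = 79 69 75 76 73 6c 77 79 is 8 bytes > B = 4, so hash it first: H(key) = d8 c4, then zero-pad to 4 bytes: K' = d8 c4 00 00.
K' ⊕ ipad = ee f2 36 36.  K' ⊕ opad = 84 98 5c 5c.
Inner input = (K'⊕ipad) ∥ m = ee f2 36 36 ∥ 45 44.
Inner hash: even-index sum = 361 mod 256 = 105; odd-index sum = 364 mod 256 = 108 → 69 6c.
Outer input = (K'⊕opad) ∥ inner = 84 98 5c 5c ∥ 69 6c.
Outer hash (tag): even-index sum = 329 mod 256 = 73; odd-index sum = 352 mod 256 = 96 → 49 60.

4960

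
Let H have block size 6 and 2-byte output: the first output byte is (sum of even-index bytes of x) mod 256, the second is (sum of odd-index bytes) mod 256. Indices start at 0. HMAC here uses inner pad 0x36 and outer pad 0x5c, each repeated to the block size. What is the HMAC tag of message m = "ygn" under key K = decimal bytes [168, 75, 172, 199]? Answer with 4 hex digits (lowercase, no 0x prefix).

Key decimal bytes [168, 75, 172, 199] = a8 4b ac c7 is 4 bytes ≤ B = 6; zero-pad to 6 bytes: K' = a8 4b ac c7 00 00.
K' ⊕ ipad = 9e 7d 9a f1 36 36.  K' ⊕ opad = f4 17 f0 9b 5c 5c.
Inner input = (K'⊕ipad) ∥ m = 9e 7d 9a f1 36 36 ∥ 79 67 6e.
Inner hash: even-index sum = 597 mod 256 = 85; odd-index sum = 523 mod 256 = 11 → 55 0b.
Outer input = (K'⊕opad) ∥ inner = f4 17 f0 9b 5c 5c ∥ 55 0b.
Outer hash (tag): even-index sum = 661 mod 256 = 149; odd-index sum = 281 mod 256 = 25 → 95 19.

9519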